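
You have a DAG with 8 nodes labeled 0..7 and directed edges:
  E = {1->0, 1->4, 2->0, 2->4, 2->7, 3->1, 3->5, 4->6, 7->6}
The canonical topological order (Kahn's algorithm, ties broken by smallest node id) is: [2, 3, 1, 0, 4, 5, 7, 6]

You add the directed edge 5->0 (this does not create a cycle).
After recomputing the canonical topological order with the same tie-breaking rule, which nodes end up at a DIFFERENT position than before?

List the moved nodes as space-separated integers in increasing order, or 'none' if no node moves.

Old toposort: [2, 3, 1, 0, 4, 5, 7, 6]
Added edge 5->0
Recompute Kahn (smallest-id tiebreak):
  initial in-degrees: [3, 1, 0, 0, 2, 1, 2, 1]
  ready (indeg=0): [2, 3]
  pop 2: indeg[0]->2; indeg[4]->1; indeg[7]->0 | ready=[3, 7] | order so far=[2]
  pop 3: indeg[1]->0; indeg[5]->0 | ready=[1, 5, 7] | order so far=[2, 3]
  pop 1: indeg[0]->1; indeg[4]->0 | ready=[4, 5, 7] | order so far=[2, 3, 1]
  pop 4: indeg[6]->1 | ready=[5, 7] | order so far=[2, 3, 1, 4]
  pop 5: indeg[0]->0 | ready=[0, 7] | order so far=[2, 3, 1, 4, 5]
  pop 0: no out-edges | ready=[7] | order so far=[2, 3, 1, 4, 5, 0]
  pop 7: indeg[6]->0 | ready=[6] | order so far=[2, 3, 1, 4, 5, 0, 7]
  pop 6: no out-edges | ready=[] | order so far=[2, 3, 1, 4, 5, 0, 7, 6]
New canonical toposort: [2, 3, 1, 4, 5, 0, 7, 6]
Compare positions:
  Node 0: index 3 -> 5 (moved)
  Node 1: index 2 -> 2 (same)
  Node 2: index 0 -> 0 (same)
  Node 3: index 1 -> 1 (same)
  Node 4: index 4 -> 3 (moved)
  Node 5: index 5 -> 4 (moved)
  Node 6: index 7 -> 7 (same)
  Node 7: index 6 -> 6 (same)
Nodes that changed position: 0 4 5

Answer: 0 4 5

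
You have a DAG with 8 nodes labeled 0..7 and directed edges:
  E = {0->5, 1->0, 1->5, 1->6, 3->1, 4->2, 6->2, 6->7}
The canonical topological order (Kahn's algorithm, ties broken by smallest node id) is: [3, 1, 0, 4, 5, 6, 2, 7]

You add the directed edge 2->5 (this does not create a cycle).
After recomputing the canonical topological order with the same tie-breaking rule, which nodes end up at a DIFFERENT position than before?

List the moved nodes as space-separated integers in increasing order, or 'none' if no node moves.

Answer: 2 5 6

Derivation:
Old toposort: [3, 1, 0, 4, 5, 6, 2, 7]
Added edge 2->5
Recompute Kahn (smallest-id tiebreak):
  initial in-degrees: [1, 1, 2, 0, 0, 3, 1, 1]
  ready (indeg=0): [3, 4]
  pop 3: indeg[1]->0 | ready=[1, 4] | order so far=[3]
  pop 1: indeg[0]->0; indeg[5]->2; indeg[6]->0 | ready=[0, 4, 6] | order so far=[3, 1]
  pop 0: indeg[5]->1 | ready=[4, 6] | order so far=[3, 1, 0]
  pop 4: indeg[2]->1 | ready=[6] | order so far=[3, 1, 0, 4]
  pop 6: indeg[2]->0; indeg[7]->0 | ready=[2, 7] | order so far=[3, 1, 0, 4, 6]
  pop 2: indeg[5]->0 | ready=[5, 7] | order so far=[3, 1, 0, 4, 6, 2]
  pop 5: no out-edges | ready=[7] | order so far=[3, 1, 0, 4, 6, 2, 5]
  pop 7: no out-edges | ready=[] | order so far=[3, 1, 0, 4, 6, 2, 5, 7]
New canonical toposort: [3, 1, 0, 4, 6, 2, 5, 7]
Compare positions:
  Node 0: index 2 -> 2 (same)
  Node 1: index 1 -> 1 (same)
  Node 2: index 6 -> 5 (moved)
  Node 3: index 0 -> 0 (same)
  Node 4: index 3 -> 3 (same)
  Node 5: index 4 -> 6 (moved)
  Node 6: index 5 -> 4 (moved)
  Node 7: index 7 -> 7 (same)
Nodes that changed position: 2 5 6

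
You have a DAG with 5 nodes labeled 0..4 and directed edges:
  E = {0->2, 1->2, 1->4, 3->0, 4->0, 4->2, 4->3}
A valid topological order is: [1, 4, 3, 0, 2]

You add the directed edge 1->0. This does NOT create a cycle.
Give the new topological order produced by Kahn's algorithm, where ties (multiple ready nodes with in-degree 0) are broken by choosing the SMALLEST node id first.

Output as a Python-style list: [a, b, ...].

Old toposort: [1, 4, 3, 0, 2]
Added edge: 1->0
Position of 1 (0) < position of 0 (3). Old order still valid.
Run Kahn's algorithm (break ties by smallest node id):
  initial in-degrees: [3, 0, 3, 1, 1]
  ready (indeg=0): [1]
  pop 1: indeg[0]->2; indeg[2]->2; indeg[4]->0 | ready=[4] | order so far=[1]
  pop 4: indeg[0]->1; indeg[2]->1; indeg[3]->0 | ready=[3] | order so far=[1, 4]
  pop 3: indeg[0]->0 | ready=[0] | order so far=[1, 4, 3]
  pop 0: indeg[2]->0 | ready=[2] | order so far=[1, 4, 3, 0]
  pop 2: no out-edges | ready=[] | order so far=[1, 4, 3, 0, 2]
  Result: [1, 4, 3, 0, 2]

Answer: [1, 4, 3, 0, 2]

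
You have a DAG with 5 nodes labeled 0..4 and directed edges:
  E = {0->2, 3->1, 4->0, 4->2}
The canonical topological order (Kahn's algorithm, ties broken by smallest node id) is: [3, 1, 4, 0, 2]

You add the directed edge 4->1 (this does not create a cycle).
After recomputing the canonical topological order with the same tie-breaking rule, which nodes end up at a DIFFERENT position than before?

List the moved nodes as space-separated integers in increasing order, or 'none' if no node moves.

Old toposort: [3, 1, 4, 0, 2]
Added edge 4->1
Recompute Kahn (smallest-id tiebreak):
  initial in-degrees: [1, 2, 2, 0, 0]
  ready (indeg=0): [3, 4]
  pop 3: indeg[1]->1 | ready=[4] | order so far=[3]
  pop 4: indeg[0]->0; indeg[1]->0; indeg[2]->1 | ready=[0, 1] | order so far=[3, 4]
  pop 0: indeg[2]->0 | ready=[1, 2] | order so far=[3, 4, 0]
  pop 1: no out-edges | ready=[2] | order so far=[3, 4, 0, 1]
  pop 2: no out-edges | ready=[] | order so far=[3, 4, 0, 1, 2]
New canonical toposort: [3, 4, 0, 1, 2]
Compare positions:
  Node 0: index 3 -> 2 (moved)
  Node 1: index 1 -> 3 (moved)
  Node 2: index 4 -> 4 (same)
  Node 3: index 0 -> 0 (same)
  Node 4: index 2 -> 1 (moved)
Nodes that changed position: 0 1 4

Answer: 0 1 4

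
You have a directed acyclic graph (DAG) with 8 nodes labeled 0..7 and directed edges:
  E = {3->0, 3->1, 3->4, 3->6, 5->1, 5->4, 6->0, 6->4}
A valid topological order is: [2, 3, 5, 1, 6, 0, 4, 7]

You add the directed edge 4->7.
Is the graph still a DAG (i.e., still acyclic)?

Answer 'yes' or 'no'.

Answer: yes

Derivation:
Given toposort: [2, 3, 5, 1, 6, 0, 4, 7]
Position of 4: index 6; position of 7: index 7
New edge 4->7: forward
Forward edge: respects the existing order. Still a DAG, same toposort still valid.
Still a DAG? yes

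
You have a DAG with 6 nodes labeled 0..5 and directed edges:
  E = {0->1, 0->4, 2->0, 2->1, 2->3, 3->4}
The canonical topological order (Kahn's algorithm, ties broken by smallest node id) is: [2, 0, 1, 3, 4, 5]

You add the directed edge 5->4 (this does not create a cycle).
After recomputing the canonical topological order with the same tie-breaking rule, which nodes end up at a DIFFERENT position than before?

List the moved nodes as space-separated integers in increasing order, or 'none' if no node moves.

Answer: 4 5

Derivation:
Old toposort: [2, 0, 1, 3, 4, 5]
Added edge 5->4
Recompute Kahn (smallest-id tiebreak):
  initial in-degrees: [1, 2, 0, 1, 3, 0]
  ready (indeg=0): [2, 5]
  pop 2: indeg[0]->0; indeg[1]->1; indeg[3]->0 | ready=[0, 3, 5] | order so far=[2]
  pop 0: indeg[1]->0; indeg[4]->2 | ready=[1, 3, 5] | order so far=[2, 0]
  pop 1: no out-edges | ready=[3, 5] | order so far=[2, 0, 1]
  pop 3: indeg[4]->1 | ready=[5] | order so far=[2, 0, 1, 3]
  pop 5: indeg[4]->0 | ready=[4] | order so far=[2, 0, 1, 3, 5]
  pop 4: no out-edges | ready=[] | order so far=[2, 0, 1, 3, 5, 4]
New canonical toposort: [2, 0, 1, 3, 5, 4]
Compare positions:
  Node 0: index 1 -> 1 (same)
  Node 1: index 2 -> 2 (same)
  Node 2: index 0 -> 0 (same)
  Node 3: index 3 -> 3 (same)
  Node 4: index 4 -> 5 (moved)
  Node 5: index 5 -> 4 (moved)
Nodes that changed position: 4 5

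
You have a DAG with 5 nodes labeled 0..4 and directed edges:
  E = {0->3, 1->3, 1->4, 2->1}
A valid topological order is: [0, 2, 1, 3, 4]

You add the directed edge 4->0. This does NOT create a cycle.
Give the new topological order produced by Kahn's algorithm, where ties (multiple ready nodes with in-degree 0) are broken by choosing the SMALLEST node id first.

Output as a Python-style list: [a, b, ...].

Old toposort: [0, 2, 1, 3, 4]
Added edge: 4->0
Position of 4 (4) > position of 0 (0). Must reorder: 4 must now come before 0.
Run Kahn's algorithm (break ties by smallest node id):
  initial in-degrees: [1, 1, 0, 2, 1]
  ready (indeg=0): [2]
  pop 2: indeg[1]->0 | ready=[1] | order so far=[2]
  pop 1: indeg[3]->1; indeg[4]->0 | ready=[4] | order so far=[2, 1]
  pop 4: indeg[0]->0 | ready=[0] | order so far=[2, 1, 4]
  pop 0: indeg[3]->0 | ready=[3] | order so far=[2, 1, 4, 0]
  pop 3: no out-edges | ready=[] | order so far=[2, 1, 4, 0, 3]
  Result: [2, 1, 4, 0, 3]

Answer: [2, 1, 4, 0, 3]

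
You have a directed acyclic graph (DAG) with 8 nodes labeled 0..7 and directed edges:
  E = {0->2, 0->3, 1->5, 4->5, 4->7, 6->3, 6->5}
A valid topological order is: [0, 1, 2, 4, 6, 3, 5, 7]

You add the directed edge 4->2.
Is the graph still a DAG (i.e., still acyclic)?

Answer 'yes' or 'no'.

Answer: yes

Derivation:
Given toposort: [0, 1, 2, 4, 6, 3, 5, 7]
Position of 4: index 3; position of 2: index 2
New edge 4->2: backward (u after v in old order)
Backward edge: old toposort is now invalid. Check if this creates a cycle.
Does 2 already reach 4? Reachable from 2: [2]. NO -> still a DAG (reorder needed).
Still a DAG? yes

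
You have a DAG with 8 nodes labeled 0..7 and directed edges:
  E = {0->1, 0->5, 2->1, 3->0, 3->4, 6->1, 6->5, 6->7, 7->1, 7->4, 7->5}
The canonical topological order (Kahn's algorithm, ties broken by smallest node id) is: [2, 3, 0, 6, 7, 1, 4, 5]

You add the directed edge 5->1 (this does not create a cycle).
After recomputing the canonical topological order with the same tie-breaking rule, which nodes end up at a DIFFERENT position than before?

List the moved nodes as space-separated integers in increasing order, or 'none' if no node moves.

Old toposort: [2, 3, 0, 6, 7, 1, 4, 5]
Added edge 5->1
Recompute Kahn (smallest-id tiebreak):
  initial in-degrees: [1, 5, 0, 0, 2, 3, 0, 1]
  ready (indeg=0): [2, 3, 6]
  pop 2: indeg[1]->4 | ready=[3, 6] | order so far=[2]
  pop 3: indeg[0]->0; indeg[4]->1 | ready=[0, 6] | order so far=[2, 3]
  pop 0: indeg[1]->3; indeg[5]->2 | ready=[6] | order so far=[2, 3, 0]
  pop 6: indeg[1]->2; indeg[5]->1; indeg[7]->0 | ready=[7] | order so far=[2, 3, 0, 6]
  pop 7: indeg[1]->1; indeg[4]->0; indeg[5]->0 | ready=[4, 5] | order so far=[2, 3, 0, 6, 7]
  pop 4: no out-edges | ready=[5] | order so far=[2, 3, 0, 6, 7, 4]
  pop 5: indeg[1]->0 | ready=[1] | order so far=[2, 3, 0, 6, 7, 4, 5]
  pop 1: no out-edges | ready=[] | order so far=[2, 3, 0, 6, 7, 4, 5, 1]
New canonical toposort: [2, 3, 0, 6, 7, 4, 5, 1]
Compare positions:
  Node 0: index 2 -> 2 (same)
  Node 1: index 5 -> 7 (moved)
  Node 2: index 0 -> 0 (same)
  Node 3: index 1 -> 1 (same)
  Node 4: index 6 -> 5 (moved)
  Node 5: index 7 -> 6 (moved)
  Node 6: index 3 -> 3 (same)
  Node 7: index 4 -> 4 (same)
Nodes that changed position: 1 4 5

Answer: 1 4 5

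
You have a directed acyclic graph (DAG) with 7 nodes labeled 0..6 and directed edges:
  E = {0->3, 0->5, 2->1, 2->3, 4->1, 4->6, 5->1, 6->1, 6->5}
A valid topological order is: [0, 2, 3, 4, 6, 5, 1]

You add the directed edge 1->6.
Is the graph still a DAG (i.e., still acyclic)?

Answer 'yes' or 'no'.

Given toposort: [0, 2, 3, 4, 6, 5, 1]
Position of 1: index 6; position of 6: index 4
New edge 1->6: backward (u after v in old order)
Backward edge: old toposort is now invalid. Check if this creates a cycle.
Does 6 already reach 1? Reachable from 6: [1, 5, 6]. YES -> cycle!
Still a DAG? no

Answer: no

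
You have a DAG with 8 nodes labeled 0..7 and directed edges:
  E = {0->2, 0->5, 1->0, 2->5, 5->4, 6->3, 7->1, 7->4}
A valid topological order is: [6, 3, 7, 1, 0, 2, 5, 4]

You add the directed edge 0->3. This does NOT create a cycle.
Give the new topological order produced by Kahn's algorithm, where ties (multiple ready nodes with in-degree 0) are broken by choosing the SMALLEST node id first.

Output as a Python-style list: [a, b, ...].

Answer: [6, 7, 1, 0, 2, 3, 5, 4]

Derivation:
Old toposort: [6, 3, 7, 1, 0, 2, 5, 4]
Added edge: 0->3
Position of 0 (4) > position of 3 (1). Must reorder: 0 must now come before 3.
Run Kahn's algorithm (break ties by smallest node id):
  initial in-degrees: [1, 1, 1, 2, 2, 2, 0, 0]
  ready (indeg=0): [6, 7]
  pop 6: indeg[3]->1 | ready=[7] | order so far=[6]
  pop 7: indeg[1]->0; indeg[4]->1 | ready=[1] | order so far=[6, 7]
  pop 1: indeg[0]->0 | ready=[0] | order so far=[6, 7, 1]
  pop 0: indeg[2]->0; indeg[3]->0; indeg[5]->1 | ready=[2, 3] | order so far=[6, 7, 1, 0]
  pop 2: indeg[5]->0 | ready=[3, 5] | order so far=[6, 7, 1, 0, 2]
  pop 3: no out-edges | ready=[5] | order so far=[6, 7, 1, 0, 2, 3]
  pop 5: indeg[4]->0 | ready=[4] | order so far=[6, 7, 1, 0, 2, 3, 5]
  pop 4: no out-edges | ready=[] | order so far=[6, 7, 1, 0, 2, 3, 5, 4]
  Result: [6, 7, 1, 0, 2, 3, 5, 4]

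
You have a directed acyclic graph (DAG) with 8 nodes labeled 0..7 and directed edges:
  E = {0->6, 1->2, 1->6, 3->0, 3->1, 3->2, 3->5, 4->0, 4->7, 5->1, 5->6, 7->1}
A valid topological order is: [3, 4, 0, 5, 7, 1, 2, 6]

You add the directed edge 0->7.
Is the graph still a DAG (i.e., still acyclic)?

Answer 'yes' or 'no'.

Given toposort: [3, 4, 0, 5, 7, 1, 2, 6]
Position of 0: index 2; position of 7: index 4
New edge 0->7: forward
Forward edge: respects the existing order. Still a DAG, same toposort still valid.
Still a DAG? yes

Answer: yes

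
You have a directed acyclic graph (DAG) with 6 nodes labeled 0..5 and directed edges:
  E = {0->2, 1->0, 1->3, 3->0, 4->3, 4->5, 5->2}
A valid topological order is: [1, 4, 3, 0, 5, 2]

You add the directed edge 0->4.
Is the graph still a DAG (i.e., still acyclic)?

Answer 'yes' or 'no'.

Given toposort: [1, 4, 3, 0, 5, 2]
Position of 0: index 3; position of 4: index 1
New edge 0->4: backward (u after v in old order)
Backward edge: old toposort is now invalid. Check if this creates a cycle.
Does 4 already reach 0? Reachable from 4: [0, 2, 3, 4, 5]. YES -> cycle!
Still a DAG? no

Answer: no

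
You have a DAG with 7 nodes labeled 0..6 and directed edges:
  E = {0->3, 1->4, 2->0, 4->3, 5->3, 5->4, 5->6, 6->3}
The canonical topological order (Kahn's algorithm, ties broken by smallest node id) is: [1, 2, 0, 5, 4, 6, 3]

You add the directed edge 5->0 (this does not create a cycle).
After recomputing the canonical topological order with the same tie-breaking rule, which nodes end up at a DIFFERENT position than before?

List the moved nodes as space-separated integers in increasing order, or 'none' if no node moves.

Old toposort: [1, 2, 0, 5, 4, 6, 3]
Added edge 5->0
Recompute Kahn (smallest-id tiebreak):
  initial in-degrees: [2, 0, 0, 4, 2, 0, 1]
  ready (indeg=0): [1, 2, 5]
  pop 1: indeg[4]->1 | ready=[2, 5] | order so far=[1]
  pop 2: indeg[0]->1 | ready=[5] | order so far=[1, 2]
  pop 5: indeg[0]->0; indeg[3]->3; indeg[4]->0; indeg[6]->0 | ready=[0, 4, 6] | order so far=[1, 2, 5]
  pop 0: indeg[3]->2 | ready=[4, 6] | order so far=[1, 2, 5, 0]
  pop 4: indeg[3]->1 | ready=[6] | order so far=[1, 2, 5, 0, 4]
  pop 6: indeg[3]->0 | ready=[3] | order so far=[1, 2, 5, 0, 4, 6]
  pop 3: no out-edges | ready=[] | order so far=[1, 2, 5, 0, 4, 6, 3]
New canonical toposort: [1, 2, 5, 0, 4, 6, 3]
Compare positions:
  Node 0: index 2 -> 3 (moved)
  Node 1: index 0 -> 0 (same)
  Node 2: index 1 -> 1 (same)
  Node 3: index 6 -> 6 (same)
  Node 4: index 4 -> 4 (same)
  Node 5: index 3 -> 2 (moved)
  Node 6: index 5 -> 5 (same)
Nodes that changed position: 0 5

Answer: 0 5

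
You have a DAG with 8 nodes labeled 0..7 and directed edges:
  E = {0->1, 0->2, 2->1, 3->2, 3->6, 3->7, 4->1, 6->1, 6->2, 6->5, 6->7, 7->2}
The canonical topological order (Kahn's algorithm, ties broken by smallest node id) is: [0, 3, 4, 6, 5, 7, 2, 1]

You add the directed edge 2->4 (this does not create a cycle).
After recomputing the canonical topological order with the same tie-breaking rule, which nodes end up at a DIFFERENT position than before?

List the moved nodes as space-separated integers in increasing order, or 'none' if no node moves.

Answer: 2 4 5 6 7

Derivation:
Old toposort: [0, 3, 4, 6, 5, 7, 2, 1]
Added edge 2->4
Recompute Kahn (smallest-id tiebreak):
  initial in-degrees: [0, 4, 4, 0, 1, 1, 1, 2]
  ready (indeg=0): [0, 3]
  pop 0: indeg[1]->3; indeg[2]->3 | ready=[3] | order so far=[0]
  pop 3: indeg[2]->2; indeg[6]->0; indeg[7]->1 | ready=[6] | order so far=[0, 3]
  pop 6: indeg[1]->2; indeg[2]->1; indeg[5]->0; indeg[7]->0 | ready=[5, 7] | order so far=[0, 3, 6]
  pop 5: no out-edges | ready=[7] | order so far=[0, 3, 6, 5]
  pop 7: indeg[2]->0 | ready=[2] | order so far=[0, 3, 6, 5, 7]
  pop 2: indeg[1]->1; indeg[4]->0 | ready=[4] | order so far=[0, 3, 6, 5, 7, 2]
  pop 4: indeg[1]->0 | ready=[1] | order so far=[0, 3, 6, 5, 7, 2, 4]
  pop 1: no out-edges | ready=[] | order so far=[0, 3, 6, 5, 7, 2, 4, 1]
New canonical toposort: [0, 3, 6, 5, 7, 2, 4, 1]
Compare positions:
  Node 0: index 0 -> 0 (same)
  Node 1: index 7 -> 7 (same)
  Node 2: index 6 -> 5 (moved)
  Node 3: index 1 -> 1 (same)
  Node 4: index 2 -> 6 (moved)
  Node 5: index 4 -> 3 (moved)
  Node 6: index 3 -> 2 (moved)
  Node 7: index 5 -> 4 (moved)
Nodes that changed position: 2 4 5 6 7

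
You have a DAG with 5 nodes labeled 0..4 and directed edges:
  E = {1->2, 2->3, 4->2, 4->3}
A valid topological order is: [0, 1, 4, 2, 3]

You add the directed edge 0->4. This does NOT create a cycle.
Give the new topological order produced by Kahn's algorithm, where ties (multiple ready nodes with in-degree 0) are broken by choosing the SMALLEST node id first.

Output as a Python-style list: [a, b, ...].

Old toposort: [0, 1, 4, 2, 3]
Added edge: 0->4
Position of 0 (0) < position of 4 (2). Old order still valid.
Run Kahn's algorithm (break ties by smallest node id):
  initial in-degrees: [0, 0, 2, 2, 1]
  ready (indeg=0): [0, 1]
  pop 0: indeg[4]->0 | ready=[1, 4] | order so far=[0]
  pop 1: indeg[2]->1 | ready=[4] | order so far=[0, 1]
  pop 4: indeg[2]->0; indeg[3]->1 | ready=[2] | order so far=[0, 1, 4]
  pop 2: indeg[3]->0 | ready=[3] | order so far=[0, 1, 4, 2]
  pop 3: no out-edges | ready=[] | order so far=[0, 1, 4, 2, 3]
  Result: [0, 1, 4, 2, 3]

Answer: [0, 1, 4, 2, 3]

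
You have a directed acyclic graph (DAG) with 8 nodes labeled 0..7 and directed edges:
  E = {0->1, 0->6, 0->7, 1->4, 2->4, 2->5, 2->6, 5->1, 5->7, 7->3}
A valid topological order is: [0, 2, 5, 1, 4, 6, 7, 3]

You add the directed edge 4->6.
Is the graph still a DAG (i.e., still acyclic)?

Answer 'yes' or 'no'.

Answer: yes

Derivation:
Given toposort: [0, 2, 5, 1, 4, 6, 7, 3]
Position of 4: index 4; position of 6: index 5
New edge 4->6: forward
Forward edge: respects the existing order. Still a DAG, same toposort still valid.
Still a DAG? yes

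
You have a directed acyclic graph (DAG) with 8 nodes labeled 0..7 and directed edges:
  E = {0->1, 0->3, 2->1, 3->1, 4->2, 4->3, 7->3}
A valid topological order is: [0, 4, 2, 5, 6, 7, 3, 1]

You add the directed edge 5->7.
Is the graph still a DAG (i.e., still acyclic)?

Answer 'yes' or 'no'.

Given toposort: [0, 4, 2, 5, 6, 7, 3, 1]
Position of 5: index 3; position of 7: index 5
New edge 5->7: forward
Forward edge: respects the existing order. Still a DAG, same toposort still valid.
Still a DAG? yes

Answer: yes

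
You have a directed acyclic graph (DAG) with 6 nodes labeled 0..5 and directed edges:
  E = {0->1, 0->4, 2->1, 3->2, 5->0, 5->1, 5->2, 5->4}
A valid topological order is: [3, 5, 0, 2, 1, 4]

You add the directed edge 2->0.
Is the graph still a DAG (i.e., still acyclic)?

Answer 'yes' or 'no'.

Given toposort: [3, 5, 0, 2, 1, 4]
Position of 2: index 3; position of 0: index 2
New edge 2->0: backward (u after v in old order)
Backward edge: old toposort is now invalid. Check if this creates a cycle.
Does 0 already reach 2? Reachable from 0: [0, 1, 4]. NO -> still a DAG (reorder needed).
Still a DAG? yes

Answer: yes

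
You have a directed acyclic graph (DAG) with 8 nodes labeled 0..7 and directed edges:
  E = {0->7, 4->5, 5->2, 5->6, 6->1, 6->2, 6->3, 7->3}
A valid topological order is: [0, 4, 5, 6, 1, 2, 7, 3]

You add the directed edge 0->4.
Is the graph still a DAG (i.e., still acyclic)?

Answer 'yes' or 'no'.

Answer: yes

Derivation:
Given toposort: [0, 4, 5, 6, 1, 2, 7, 3]
Position of 0: index 0; position of 4: index 1
New edge 0->4: forward
Forward edge: respects the existing order. Still a DAG, same toposort still valid.
Still a DAG? yes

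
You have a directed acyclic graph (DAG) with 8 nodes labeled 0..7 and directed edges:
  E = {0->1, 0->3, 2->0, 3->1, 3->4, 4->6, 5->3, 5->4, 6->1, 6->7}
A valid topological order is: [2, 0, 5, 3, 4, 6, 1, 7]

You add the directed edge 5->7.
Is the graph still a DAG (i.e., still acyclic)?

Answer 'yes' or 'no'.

Given toposort: [2, 0, 5, 3, 4, 6, 1, 7]
Position of 5: index 2; position of 7: index 7
New edge 5->7: forward
Forward edge: respects the existing order. Still a DAG, same toposort still valid.
Still a DAG? yes

Answer: yes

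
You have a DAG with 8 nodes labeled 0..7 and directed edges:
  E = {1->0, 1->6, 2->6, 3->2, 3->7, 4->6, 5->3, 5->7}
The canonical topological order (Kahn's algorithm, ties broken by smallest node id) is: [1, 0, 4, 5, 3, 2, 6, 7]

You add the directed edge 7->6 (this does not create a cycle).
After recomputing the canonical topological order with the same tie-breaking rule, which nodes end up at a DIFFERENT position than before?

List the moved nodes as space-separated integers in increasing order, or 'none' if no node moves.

Answer: 6 7

Derivation:
Old toposort: [1, 0, 4, 5, 3, 2, 6, 7]
Added edge 7->6
Recompute Kahn (smallest-id tiebreak):
  initial in-degrees: [1, 0, 1, 1, 0, 0, 4, 2]
  ready (indeg=0): [1, 4, 5]
  pop 1: indeg[0]->0; indeg[6]->3 | ready=[0, 4, 5] | order so far=[1]
  pop 0: no out-edges | ready=[4, 5] | order so far=[1, 0]
  pop 4: indeg[6]->2 | ready=[5] | order so far=[1, 0, 4]
  pop 5: indeg[3]->0; indeg[7]->1 | ready=[3] | order so far=[1, 0, 4, 5]
  pop 3: indeg[2]->0; indeg[7]->0 | ready=[2, 7] | order so far=[1, 0, 4, 5, 3]
  pop 2: indeg[6]->1 | ready=[7] | order so far=[1, 0, 4, 5, 3, 2]
  pop 7: indeg[6]->0 | ready=[6] | order so far=[1, 0, 4, 5, 3, 2, 7]
  pop 6: no out-edges | ready=[] | order so far=[1, 0, 4, 5, 3, 2, 7, 6]
New canonical toposort: [1, 0, 4, 5, 3, 2, 7, 6]
Compare positions:
  Node 0: index 1 -> 1 (same)
  Node 1: index 0 -> 0 (same)
  Node 2: index 5 -> 5 (same)
  Node 3: index 4 -> 4 (same)
  Node 4: index 2 -> 2 (same)
  Node 5: index 3 -> 3 (same)
  Node 6: index 6 -> 7 (moved)
  Node 7: index 7 -> 6 (moved)
Nodes that changed position: 6 7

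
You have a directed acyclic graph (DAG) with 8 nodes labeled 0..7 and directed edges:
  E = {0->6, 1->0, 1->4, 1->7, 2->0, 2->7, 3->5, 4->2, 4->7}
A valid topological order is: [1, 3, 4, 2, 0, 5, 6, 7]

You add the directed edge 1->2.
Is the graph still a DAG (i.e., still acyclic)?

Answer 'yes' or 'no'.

Given toposort: [1, 3, 4, 2, 0, 5, 6, 7]
Position of 1: index 0; position of 2: index 3
New edge 1->2: forward
Forward edge: respects the existing order. Still a DAG, same toposort still valid.
Still a DAG? yes

Answer: yes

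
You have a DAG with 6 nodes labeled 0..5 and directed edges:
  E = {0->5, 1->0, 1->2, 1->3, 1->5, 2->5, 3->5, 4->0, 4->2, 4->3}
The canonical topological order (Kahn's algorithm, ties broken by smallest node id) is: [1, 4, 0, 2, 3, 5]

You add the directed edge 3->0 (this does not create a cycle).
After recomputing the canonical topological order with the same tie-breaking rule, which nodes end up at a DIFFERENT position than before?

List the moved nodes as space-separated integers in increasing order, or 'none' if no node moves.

Answer: 0 2 3

Derivation:
Old toposort: [1, 4, 0, 2, 3, 5]
Added edge 3->0
Recompute Kahn (smallest-id tiebreak):
  initial in-degrees: [3, 0, 2, 2, 0, 4]
  ready (indeg=0): [1, 4]
  pop 1: indeg[0]->2; indeg[2]->1; indeg[3]->1; indeg[5]->3 | ready=[4] | order so far=[1]
  pop 4: indeg[0]->1; indeg[2]->0; indeg[3]->0 | ready=[2, 3] | order so far=[1, 4]
  pop 2: indeg[5]->2 | ready=[3] | order so far=[1, 4, 2]
  pop 3: indeg[0]->0; indeg[5]->1 | ready=[0] | order so far=[1, 4, 2, 3]
  pop 0: indeg[5]->0 | ready=[5] | order so far=[1, 4, 2, 3, 0]
  pop 5: no out-edges | ready=[] | order so far=[1, 4, 2, 3, 0, 5]
New canonical toposort: [1, 4, 2, 3, 0, 5]
Compare positions:
  Node 0: index 2 -> 4 (moved)
  Node 1: index 0 -> 0 (same)
  Node 2: index 3 -> 2 (moved)
  Node 3: index 4 -> 3 (moved)
  Node 4: index 1 -> 1 (same)
  Node 5: index 5 -> 5 (same)
Nodes that changed position: 0 2 3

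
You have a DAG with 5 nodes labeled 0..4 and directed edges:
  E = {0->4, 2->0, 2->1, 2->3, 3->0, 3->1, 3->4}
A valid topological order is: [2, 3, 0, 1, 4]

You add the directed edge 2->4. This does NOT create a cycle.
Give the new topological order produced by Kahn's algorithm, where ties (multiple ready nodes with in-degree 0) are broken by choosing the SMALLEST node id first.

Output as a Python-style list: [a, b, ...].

Answer: [2, 3, 0, 1, 4]

Derivation:
Old toposort: [2, 3, 0, 1, 4]
Added edge: 2->4
Position of 2 (0) < position of 4 (4). Old order still valid.
Run Kahn's algorithm (break ties by smallest node id):
  initial in-degrees: [2, 2, 0, 1, 3]
  ready (indeg=0): [2]
  pop 2: indeg[0]->1; indeg[1]->1; indeg[3]->0; indeg[4]->2 | ready=[3] | order so far=[2]
  pop 3: indeg[0]->0; indeg[1]->0; indeg[4]->1 | ready=[0, 1] | order so far=[2, 3]
  pop 0: indeg[4]->0 | ready=[1, 4] | order so far=[2, 3, 0]
  pop 1: no out-edges | ready=[4] | order so far=[2, 3, 0, 1]
  pop 4: no out-edges | ready=[] | order so far=[2, 3, 0, 1, 4]
  Result: [2, 3, 0, 1, 4]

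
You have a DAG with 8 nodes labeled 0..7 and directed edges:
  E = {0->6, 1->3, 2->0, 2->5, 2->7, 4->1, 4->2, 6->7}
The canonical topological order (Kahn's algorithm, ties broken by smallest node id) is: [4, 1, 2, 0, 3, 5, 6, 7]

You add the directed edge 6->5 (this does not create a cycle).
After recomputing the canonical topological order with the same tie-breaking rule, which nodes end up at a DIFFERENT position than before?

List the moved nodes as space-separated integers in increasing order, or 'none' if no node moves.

Old toposort: [4, 1, 2, 0, 3, 5, 6, 7]
Added edge 6->5
Recompute Kahn (smallest-id tiebreak):
  initial in-degrees: [1, 1, 1, 1, 0, 2, 1, 2]
  ready (indeg=0): [4]
  pop 4: indeg[1]->0; indeg[2]->0 | ready=[1, 2] | order so far=[4]
  pop 1: indeg[3]->0 | ready=[2, 3] | order so far=[4, 1]
  pop 2: indeg[0]->0; indeg[5]->1; indeg[7]->1 | ready=[0, 3] | order so far=[4, 1, 2]
  pop 0: indeg[6]->0 | ready=[3, 6] | order so far=[4, 1, 2, 0]
  pop 3: no out-edges | ready=[6] | order so far=[4, 1, 2, 0, 3]
  pop 6: indeg[5]->0; indeg[7]->0 | ready=[5, 7] | order so far=[4, 1, 2, 0, 3, 6]
  pop 5: no out-edges | ready=[7] | order so far=[4, 1, 2, 0, 3, 6, 5]
  pop 7: no out-edges | ready=[] | order so far=[4, 1, 2, 0, 3, 6, 5, 7]
New canonical toposort: [4, 1, 2, 0, 3, 6, 5, 7]
Compare positions:
  Node 0: index 3 -> 3 (same)
  Node 1: index 1 -> 1 (same)
  Node 2: index 2 -> 2 (same)
  Node 3: index 4 -> 4 (same)
  Node 4: index 0 -> 0 (same)
  Node 5: index 5 -> 6 (moved)
  Node 6: index 6 -> 5 (moved)
  Node 7: index 7 -> 7 (same)
Nodes that changed position: 5 6

Answer: 5 6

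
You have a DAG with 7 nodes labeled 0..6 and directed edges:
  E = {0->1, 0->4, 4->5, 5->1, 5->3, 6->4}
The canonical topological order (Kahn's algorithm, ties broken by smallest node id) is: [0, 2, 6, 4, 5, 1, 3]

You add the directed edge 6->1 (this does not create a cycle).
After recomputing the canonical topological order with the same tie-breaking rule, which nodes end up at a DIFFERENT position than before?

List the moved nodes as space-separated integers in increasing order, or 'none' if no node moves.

Old toposort: [0, 2, 6, 4, 5, 1, 3]
Added edge 6->1
Recompute Kahn (smallest-id tiebreak):
  initial in-degrees: [0, 3, 0, 1, 2, 1, 0]
  ready (indeg=0): [0, 2, 6]
  pop 0: indeg[1]->2; indeg[4]->1 | ready=[2, 6] | order so far=[0]
  pop 2: no out-edges | ready=[6] | order so far=[0, 2]
  pop 6: indeg[1]->1; indeg[4]->0 | ready=[4] | order so far=[0, 2, 6]
  pop 4: indeg[5]->0 | ready=[5] | order so far=[0, 2, 6, 4]
  pop 5: indeg[1]->0; indeg[3]->0 | ready=[1, 3] | order so far=[0, 2, 6, 4, 5]
  pop 1: no out-edges | ready=[3] | order so far=[0, 2, 6, 4, 5, 1]
  pop 3: no out-edges | ready=[] | order so far=[0, 2, 6, 4, 5, 1, 3]
New canonical toposort: [0, 2, 6, 4, 5, 1, 3]
Compare positions:
  Node 0: index 0 -> 0 (same)
  Node 1: index 5 -> 5 (same)
  Node 2: index 1 -> 1 (same)
  Node 3: index 6 -> 6 (same)
  Node 4: index 3 -> 3 (same)
  Node 5: index 4 -> 4 (same)
  Node 6: index 2 -> 2 (same)
Nodes that changed position: none

Answer: none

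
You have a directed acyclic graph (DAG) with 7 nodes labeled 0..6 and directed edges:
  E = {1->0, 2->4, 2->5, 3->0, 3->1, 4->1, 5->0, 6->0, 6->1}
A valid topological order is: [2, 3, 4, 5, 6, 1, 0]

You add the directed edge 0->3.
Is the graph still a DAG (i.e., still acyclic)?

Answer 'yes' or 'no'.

Answer: no

Derivation:
Given toposort: [2, 3, 4, 5, 6, 1, 0]
Position of 0: index 6; position of 3: index 1
New edge 0->3: backward (u after v in old order)
Backward edge: old toposort is now invalid. Check if this creates a cycle.
Does 3 already reach 0? Reachable from 3: [0, 1, 3]. YES -> cycle!
Still a DAG? no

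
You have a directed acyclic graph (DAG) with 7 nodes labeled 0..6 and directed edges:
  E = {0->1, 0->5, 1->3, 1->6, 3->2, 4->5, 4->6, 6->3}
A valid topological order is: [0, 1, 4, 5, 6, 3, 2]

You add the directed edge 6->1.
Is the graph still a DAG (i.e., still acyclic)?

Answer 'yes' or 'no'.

Answer: no

Derivation:
Given toposort: [0, 1, 4, 5, 6, 3, 2]
Position of 6: index 4; position of 1: index 1
New edge 6->1: backward (u after v in old order)
Backward edge: old toposort is now invalid. Check if this creates a cycle.
Does 1 already reach 6? Reachable from 1: [1, 2, 3, 6]. YES -> cycle!
Still a DAG? no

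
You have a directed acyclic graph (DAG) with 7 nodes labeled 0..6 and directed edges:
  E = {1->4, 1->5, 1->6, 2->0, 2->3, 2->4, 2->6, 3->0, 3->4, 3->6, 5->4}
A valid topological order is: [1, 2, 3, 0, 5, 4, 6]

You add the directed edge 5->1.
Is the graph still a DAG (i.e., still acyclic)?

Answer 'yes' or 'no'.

Given toposort: [1, 2, 3, 0, 5, 4, 6]
Position of 5: index 4; position of 1: index 0
New edge 5->1: backward (u after v in old order)
Backward edge: old toposort is now invalid. Check if this creates a cycle.
Does 1 already reach 5? Reachable from 1: [1, 4, 5, 6]. YES -> cycle!
Still a DAG? no

Answer: no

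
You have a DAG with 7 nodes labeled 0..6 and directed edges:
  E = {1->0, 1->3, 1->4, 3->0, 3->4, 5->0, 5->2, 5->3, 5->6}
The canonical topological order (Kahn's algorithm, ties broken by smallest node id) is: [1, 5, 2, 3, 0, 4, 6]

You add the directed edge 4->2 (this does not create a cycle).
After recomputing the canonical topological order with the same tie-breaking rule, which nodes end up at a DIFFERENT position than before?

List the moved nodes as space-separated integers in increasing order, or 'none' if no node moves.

Old toposort: [1, 5, 2, 3, 0, 4, 6]
Added edge 4->2
Recompute Kahn (smallest-id tiebreak):
  initial in-degrees: [3, 0, 2, 2, 2, 0, 1]
  ready (indeg=0): [1, 5]
  pop 1: indeg[0]->2; indeg[3]->1; indeg[4]->1 | ready=[5] | order so far=[1]
  pop 5: indeg[0]->1; indeg[2]->1; indeg[3]->0; indeg[6]->0 | ready=[3, 6] | order so far=[1, 5]
  pop 3: indeg[0]->0; indeg[4]->0 | ready=[0, 4, 6] | order so far=[1, 5, 3]
  pop 0: no out-edges | ready=[4, 6] | order so far=[1, 5, 3, 0]
  pop 4: indeg[2]->0 | ready=[2, 6] | order so far=[1, 5, 3, 0, 4]
  pop 2: no out-edges | ready=[6] | order so far=[1, 5, 3, 0, 4, 2]
  pop 6: no out-edges | ready=[] | order so far=[1, 5, 3, 0, 4, 2, 6]
New canonical toposort: [1, 5, 3, 0, 4, 2, 6]
Compare positions:
  Node 0: index 4 -> 3 (moved)
  Node 1: index 0 -> 0 (same)
  Node 2: index 2 -> 5 (moved)
  Node 3: index 3 -> 2 (moved)
  Node 4: index 5 -> 4 (moved)
  Node 5: index 1 -> 1 (same)
  Node 6: index 6 -> 6 (same)
Nodes that changed position: 0 2 3 4

Answer: 0 2 3 4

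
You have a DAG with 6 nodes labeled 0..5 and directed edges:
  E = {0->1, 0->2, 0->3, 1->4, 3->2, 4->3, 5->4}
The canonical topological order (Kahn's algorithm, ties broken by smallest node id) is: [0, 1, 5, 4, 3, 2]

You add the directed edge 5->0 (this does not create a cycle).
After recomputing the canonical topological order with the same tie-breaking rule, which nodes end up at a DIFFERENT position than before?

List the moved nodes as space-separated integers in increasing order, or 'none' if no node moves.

Answer: 0 1 5

Derivation:
Old toposort: [0, 1, 5, 4, 3, 2]
Added edge 5->0
Recompute Kahn (smallest-id tiebreak):
  initial in-degrees: [1, 1, 2, 2, 2, 0]
  ready (indeg=0): [5]
  pop 5: indeg[0]->0; indeg[4]->1 | ready=[0] | order so far=[5]
  pop 0: indeg[1]->0; indeg[2]->1; indeg[3]->1 | ready=[1] | order so far=[5, 0]
  pop 1: indeg[4]->0 | ready=[4] | order so far=[5, 0, 1]
  pop 4: indeg[3]->0 | ready=[3] | order so far=[5, 0, 1, 4]
  pop 3: indeg[2]->0 | ready=[2] | order so far=[5, 0, 1, 4, 3]
  pop 2: no out-edges | ready=[] | order so far=[5, 0, 1, 4, 3, 2]
New canonical toposort: [5, 0, 1, 4, 3, 2]
Compare positions:
  Node 0: index 0 -> 1 (moved)
  Node 1: index 1 -> 2 (moved)
  Node 2: index 5 -> 5 (same)
  Node 3: index 4 -> 4 (same)
  Node 4: index 3 -> 3 (same)
  Node 5: index 2 -> 0 (moved)
Nodes that changed position: 0 1 5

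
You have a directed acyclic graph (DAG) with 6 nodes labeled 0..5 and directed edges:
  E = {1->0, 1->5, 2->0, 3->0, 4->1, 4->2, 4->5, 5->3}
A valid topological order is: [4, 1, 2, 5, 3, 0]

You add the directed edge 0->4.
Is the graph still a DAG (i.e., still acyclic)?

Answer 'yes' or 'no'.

Answer: no

Derivation:
Given toposort: [4, 1, 2, 5, 3, 0]
Position of 0: index 5; position of 4: index 0
New edge 0->4: backward (u after v in old order)
Backward edge: old toposort is now invalid. Check if this creates a cycle.
Does 4 already reach 0? Reachable from 4: [0, 1, 2, 3, 4, 5]. YES -> cycle!
Still a DAG? no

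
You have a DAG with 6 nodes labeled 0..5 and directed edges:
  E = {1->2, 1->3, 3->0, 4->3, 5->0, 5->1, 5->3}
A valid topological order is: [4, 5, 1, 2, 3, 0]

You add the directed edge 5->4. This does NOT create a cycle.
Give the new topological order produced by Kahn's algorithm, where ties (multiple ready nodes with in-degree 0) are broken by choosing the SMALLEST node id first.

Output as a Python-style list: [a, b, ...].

Old toposort: [4, 5, 1, 2, 3, 0]
Added edge: 5->4
Position of 5 (1) > position of 4 (0). Must reorder: 5 must now come before 4.
Run Kahn's algorithm (break ties by smallest node id):
  initial in-degrees: [2, 1, 1, 3, 1, 0]
  ready (indeg=0): [5]
  pop 5: indeg[0]->1; indeg[1]->0; indeg[3]->2; indeg[4]->0 | ready=[1, 4] | order so far=[5]
  pop 1: indeg[2]->0; indeg[3]->1 | ready=[2, 4] | order so far=[5, 1]
  pop 2: no out-edges | ready=[4] | order so far=[5, 1, 2]
  pop 4: indeg[3]->0 | ready=[3] | order so far=[5, 1, 2, 4]
  pop 3: indeg[0]->0 | ready=[0] | order so far=[5, 1, 2, 4, 3]
  pop 0: no out-edges | ready=[] | order so far=[5, 1, 2, 4, 3, 0]
  Result: [5, 1, 2, 4, 3, 0]

Answer: [5, 1, 2, 4, 3, 0]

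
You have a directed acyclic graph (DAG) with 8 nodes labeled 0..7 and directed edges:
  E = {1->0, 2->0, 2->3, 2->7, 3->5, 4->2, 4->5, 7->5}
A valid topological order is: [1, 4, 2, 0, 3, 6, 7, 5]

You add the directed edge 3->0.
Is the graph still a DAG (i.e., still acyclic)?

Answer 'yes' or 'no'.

Given toposort: [1, 4, 2, 0, 3, 6, 7, 5]
Position of 3: index 4; position of 0: index 3
New edge 3->0: backward (u after v in old order)
Backward edge: old toposort is now invalid. Check if this creates a cycle.
Does 0 already reach 3? Reachable from 0: [0]. NO -> still a DAG (reorder needed).
Still a DAG? yes

Answer: yes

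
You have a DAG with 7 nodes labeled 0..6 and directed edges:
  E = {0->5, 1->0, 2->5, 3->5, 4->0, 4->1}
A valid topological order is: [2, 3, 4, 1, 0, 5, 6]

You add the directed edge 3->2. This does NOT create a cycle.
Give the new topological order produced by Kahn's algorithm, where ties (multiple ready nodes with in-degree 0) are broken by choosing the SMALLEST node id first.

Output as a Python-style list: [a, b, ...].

Old toposort: [2, 3, 4, 1, 0, 5, 6]
Added edge: 3->2
Position of 3 (1) > position of 2 (0). Must reorder: 3 must now come before 2.
Run Kahn's algorithm (break ties by smallest node id):
  initial in-degrees: [2, 1, 1, 0, 0, 3, 0]
  ready (indeg=0): [3, 4, 6]
  pop 3: indeg[2]->0; indeg[5]->2 | ready=[2, 4, 6] | order so far=[3]
  pop 2: indeg[5]->1 | ready=[4, 6] | order so far=[3, 2]
  pop 4: indeg[0]->1; indeg[1]->0 | ready=[1, 6] | order so far=[3, 2, 4]
  pop 1: indeg[0]->0 | ready=[0, 6] | order so far=[3, 2, 4, 1]
  pop 0: indeg[5]->0 | ready=[5, 6] | order so far=[3, 2, 4, 1, 0]
  pop 5: no out-edges | ready=[6] | order so far=[3, 2, 4, 1, 0, 5]
  pop 6: no out-edges | ready=[] | order so far=[3, 2, 4, 1, 0, 5, 6]
  Result: [3, 2, 4, 1, 0, 5, 6]

Answer: [3, 2, 4, 1, 0, 5, 6]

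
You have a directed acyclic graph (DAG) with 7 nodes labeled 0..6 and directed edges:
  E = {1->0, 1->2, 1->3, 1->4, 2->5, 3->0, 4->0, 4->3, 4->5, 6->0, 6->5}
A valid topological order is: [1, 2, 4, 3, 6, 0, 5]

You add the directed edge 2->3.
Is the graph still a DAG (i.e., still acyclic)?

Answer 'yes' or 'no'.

Answer: yes

Derivation:
Given toposort: [1, 2, 4, 3, 6, 0, 5]
Position of 2: index 1; position of 3: index 3
New edge 2->3: forward
Forward edge: respects the existing order. Still a DAG, same toposort still valid.
Still a DAG? yes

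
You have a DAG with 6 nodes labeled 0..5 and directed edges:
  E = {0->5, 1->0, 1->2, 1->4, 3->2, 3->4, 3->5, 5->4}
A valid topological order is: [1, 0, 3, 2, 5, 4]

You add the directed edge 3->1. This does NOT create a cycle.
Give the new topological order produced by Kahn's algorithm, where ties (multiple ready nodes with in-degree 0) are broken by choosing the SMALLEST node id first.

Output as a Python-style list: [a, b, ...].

Old toposort: [1, 0, 3, 2, 5, 4]
Added edge: 3->1
Position of 3 (2) > position of 1 (0). Must reorder: 3 must now come before 1.
Run Kahn's algorithm (break ties by smallest node id):
  initial in-degrees: [1, 1, 2, 0, 3, 2]
  ready (indeg=0): [3]
  pop 3: indeg[1]->0; indeg[2]->1; indeg[4]->2; indeg[5]->1 | ready=[1] | order so far=[3]
  pop 1: indeg[0]->0; indeg[2]->0; indeg[4]->1 | ready=[0, 2] | order so far=[3, 1]
  pop 0: indeg[5]->0 | ready=[2, 5] | order so far=[3, 1, 0]
  pop 2: no out-edges | ready=[5] | order so far=[3, 1, 0, 2]
  pop 5: indeg[4]->0 | ready=[4] | order so far=[3, 1, 0, 2, 5]
  pop 4: no out-edges | ready=[] | order so far=[3, 1, 0, 2, 5, 4]
  Result: [3, 1, 0, 2, 5, 4]

Answer: [3, 1, 0, 2, 5, 4]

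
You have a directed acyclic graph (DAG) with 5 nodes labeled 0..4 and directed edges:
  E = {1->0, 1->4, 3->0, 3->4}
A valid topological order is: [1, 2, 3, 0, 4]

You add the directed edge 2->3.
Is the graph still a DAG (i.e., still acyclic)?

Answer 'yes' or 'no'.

Given toposort: [1, 2, 3, 0, 4]
Position of 2: index 1; position of 3: index 2
New edge 2->3: forward
Forward edge: respects the existing order. Still a DAG, same toposort still valid.
Still a DAG? yes

Answer: yes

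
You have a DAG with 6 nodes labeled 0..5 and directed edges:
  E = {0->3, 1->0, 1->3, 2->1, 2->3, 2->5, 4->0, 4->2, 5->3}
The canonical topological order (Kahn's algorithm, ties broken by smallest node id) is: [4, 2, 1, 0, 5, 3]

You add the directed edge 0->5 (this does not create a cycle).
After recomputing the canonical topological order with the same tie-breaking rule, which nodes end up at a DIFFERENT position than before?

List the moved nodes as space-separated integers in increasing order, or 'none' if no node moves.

Old toposort: [4, 2, 1, 0, 5, 3]
Added edge 0->5
Recompute Kahn (smallest-id tiebreak):
  initial in-degrees: [2, 1, 1, 4, 0, 2]
  ready (indeg=0): [4]
  pop 4: indeg[0]->1; indeg[2]->0 | ready=[2] | order so far=[4]
  pop 2: indeg[1]->0; indeg[3]->3; indeg[5]->1 | ready=[1] | order so far=[4, 2]
  pop 1: indeg[0]->0; indeg[3]->2 | ready=[0] | order so far=[4, 2, 1]
  pop 0: indeg[3]->1; indeg[5]->0 | ready=[5] | order so far=[4, 2, 1, 0]
  pop 5: indeg[3]->0 | ready=[3] | order so far=[4, 2, 1, 0, 5]
  pop 3: no out-edges | ready=[] | order so far=[4, 2, 1, 0, 5, 3]
New canonical toposort: [4, 2, 1, 0, 5, 3]
Compare positions:
  Node 0: index 3 -> 3 (same)
  Node 1: index 2 -> 2 (same)
  Node 2: index 1 -> 1 (same)
  Node 3: index 5 -> 5 (same)
  Node 4: index 0 -> 0 (same)
  Node 5: index 4 -> 4 (same)
Nodes that changed position: none

Answer: none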